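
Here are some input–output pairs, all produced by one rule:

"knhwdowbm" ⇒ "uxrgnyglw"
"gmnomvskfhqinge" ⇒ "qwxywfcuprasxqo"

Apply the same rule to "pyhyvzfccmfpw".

Rule — shift every letter 10 places forward in the alphabet (wrapping around).
So "pyhyvzfccmfpw" becomes "zirifjpmmwpzg".

zirifjpmmwpzg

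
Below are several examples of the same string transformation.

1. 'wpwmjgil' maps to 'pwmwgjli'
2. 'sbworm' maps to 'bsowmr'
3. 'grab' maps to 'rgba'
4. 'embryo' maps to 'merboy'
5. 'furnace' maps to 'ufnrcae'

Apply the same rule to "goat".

What's happening: swap each adjacent pair of characters (1↔2, 3↔4, ...).
For "goat" the result is "ogta".

ogta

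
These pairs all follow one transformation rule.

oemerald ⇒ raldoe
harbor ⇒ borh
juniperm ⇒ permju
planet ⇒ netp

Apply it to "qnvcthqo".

thqoqn

Each output is the input with this applied: swap the front and back halves of the string, then delete the last 2 characters.
Starting from "qnvcthqo": after the first operation, "thqoqnvc"; after the second, "thqoqn".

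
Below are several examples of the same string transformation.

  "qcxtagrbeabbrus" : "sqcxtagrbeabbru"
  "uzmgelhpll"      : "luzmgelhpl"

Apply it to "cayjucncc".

Rule — move the last character to the front.
On "cayjucncc" that produces "ccayjucnc".

ccayjucnc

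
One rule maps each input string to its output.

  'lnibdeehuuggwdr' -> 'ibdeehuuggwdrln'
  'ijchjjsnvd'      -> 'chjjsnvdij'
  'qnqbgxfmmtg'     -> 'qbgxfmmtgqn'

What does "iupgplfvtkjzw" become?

Looking at the pairs, the operation is to move the first 2 characters to the end (rotate left by 2).
So "iupgplfvtkjzw" becomes "pgplfvtkjzwiu".

pgplfvtkjzwiu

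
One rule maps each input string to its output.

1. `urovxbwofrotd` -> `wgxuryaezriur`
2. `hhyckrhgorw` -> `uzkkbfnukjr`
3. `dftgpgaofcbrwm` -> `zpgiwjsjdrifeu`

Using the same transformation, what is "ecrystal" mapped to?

Each output is the input with this applied: shift every letter 3 places forward in the alphabet (wrapping around), then move the last 2 characters to the front (rotate right by 2).
"ecrystal" → "dohfubvw".

dohfubvw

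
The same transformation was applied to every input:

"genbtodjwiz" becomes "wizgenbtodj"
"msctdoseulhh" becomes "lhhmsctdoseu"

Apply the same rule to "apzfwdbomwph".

In each case the input is transformed by: move the last 3 characters to the front (rotate right by 3).
Doing the same to "apzfwdbomwph": "wphapzfwdbom".

wphapzfwdbom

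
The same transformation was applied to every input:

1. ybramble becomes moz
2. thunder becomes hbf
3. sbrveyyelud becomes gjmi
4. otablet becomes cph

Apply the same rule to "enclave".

What's happening: keep one character in every 3, starting at position 1 (positions 1st, 4th, 7th, ...), then shift every letter 12 places backward in the alphabet (wrapping around).
For "enclave", step one produces "ele"; step two turns that into "szs".

szs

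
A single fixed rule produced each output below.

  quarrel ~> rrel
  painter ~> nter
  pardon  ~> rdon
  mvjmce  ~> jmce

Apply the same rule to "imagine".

Rule — keep only the last 4 characters.
Applying that to "imagine" gives "gine".

gine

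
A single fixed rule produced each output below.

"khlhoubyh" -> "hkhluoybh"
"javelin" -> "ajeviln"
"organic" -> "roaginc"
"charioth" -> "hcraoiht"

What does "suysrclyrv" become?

In each case the input is transformed by: swap each adjacent pair of characters (1↔2, 3↔4, ...).
"suysrclyrv" → "ussycrylvr".

ussycrylvr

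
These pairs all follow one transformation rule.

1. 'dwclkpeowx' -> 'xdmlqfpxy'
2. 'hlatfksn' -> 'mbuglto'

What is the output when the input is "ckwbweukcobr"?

lxcxfvldpcs

The rule is to delete the first character, then shift every letter 1 place forward in the alphabet (wrapping around).
Applying both steps to "ckwbweukcobr": "kwbweukcobr", then "lxcxfvldpcs".
(Check on "dwclkpeowx": → "wclkpeowx" → "xdmlqfpxy" ✓)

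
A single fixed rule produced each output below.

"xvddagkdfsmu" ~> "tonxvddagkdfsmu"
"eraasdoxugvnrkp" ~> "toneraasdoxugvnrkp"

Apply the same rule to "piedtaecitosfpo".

In each case the input is transformed by: prepend "ton".
For "piedtaecitosfpo" the result is "tonpiedtaecitosfpo".

tonpiedtaecitosfpo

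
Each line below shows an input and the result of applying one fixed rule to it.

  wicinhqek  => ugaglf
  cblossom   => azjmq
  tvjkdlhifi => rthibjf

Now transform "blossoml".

Rule — shift every letter 2 places backward in the alphabet (wrapping around), then delete the last 3 characters.
Applying both steps to "blossoml": "zjmqqmkj", then "zjmqq".

zjmqq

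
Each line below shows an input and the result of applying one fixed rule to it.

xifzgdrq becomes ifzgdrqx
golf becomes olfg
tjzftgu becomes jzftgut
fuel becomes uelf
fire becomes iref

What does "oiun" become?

iuno

The pattern: move the first character to the end.
On "oiun" that produces "iuno".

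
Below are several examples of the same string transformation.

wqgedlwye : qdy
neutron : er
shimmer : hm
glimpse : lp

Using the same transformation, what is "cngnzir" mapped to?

nz

The rule is to keep one character in every 3, starting at position 2 (positions 2nd, 5th, 8th, ...).
Applying that to "cngnzir" gives "nz".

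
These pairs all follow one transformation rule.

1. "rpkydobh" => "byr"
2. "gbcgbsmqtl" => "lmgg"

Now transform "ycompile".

lmy

What's happening: keep one character in every 3, starting at position 1 (positions 1st, 4th, 7th, ...), then reverse the string.
Applying both steps to "ycompile": "yml", then "lmy".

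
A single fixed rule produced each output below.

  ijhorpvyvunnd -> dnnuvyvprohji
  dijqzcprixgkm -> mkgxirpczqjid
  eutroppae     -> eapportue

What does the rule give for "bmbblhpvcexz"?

zxecvphlbbmb

Each output is the input with this applied: reverse the string.
For "bmbblhpvcexz" the result is "zxecvphlbbmb".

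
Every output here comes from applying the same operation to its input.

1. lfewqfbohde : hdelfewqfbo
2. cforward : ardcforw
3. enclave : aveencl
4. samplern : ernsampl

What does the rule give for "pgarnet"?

Looking at the pairs, the operation is to move the last 3 characters to the front (rotate right by 3).
Applying that to "pgarnet" gives "netpgar".

netpgar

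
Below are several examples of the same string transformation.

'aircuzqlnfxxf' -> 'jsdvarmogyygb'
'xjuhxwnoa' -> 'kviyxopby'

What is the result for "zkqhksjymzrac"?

lriltkznasbda

Rule — shift every letter 1 place forward in the alphabet (wrapping around), then move the first character to the end.
For "zkqhksjymzrac", step one produces "alriltkznasbd"; step two turns that into "lriltkznasbda".
(Check on "aircuzqlnfxxf": → "bjsdvarmogyyg" → "jsdvarmogyygb" ✓)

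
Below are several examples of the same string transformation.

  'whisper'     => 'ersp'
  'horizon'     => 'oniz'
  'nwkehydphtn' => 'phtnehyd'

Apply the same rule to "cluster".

The pattern: delete the first 3 characters, then swap the front and back halves of the string.
For "cluster", step one produces "ster"; step two turns that into "erst".

erst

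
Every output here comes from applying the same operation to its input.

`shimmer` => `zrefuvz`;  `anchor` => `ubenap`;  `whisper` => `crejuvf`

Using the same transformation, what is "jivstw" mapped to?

In each case the input is transformed by: shift every letter 13 places forward in the alphabet (wrapping around) — i.e. ROT13, then move the last 3 characters to the front (rotate right by 3).
On "jivstw" that produces "fgjwvi".

fgjwvi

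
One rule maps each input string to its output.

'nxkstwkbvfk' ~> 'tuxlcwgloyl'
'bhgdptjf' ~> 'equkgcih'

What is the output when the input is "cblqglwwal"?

rhmxxbmdcm

The pattern: move the first 3 characters to the end (rotate left by 3), then shift every letter 1 place forward in the alphabet (wrapping around).
Starting from "cblqglwwal": after the first operation, "qglwwalcbl"; after the second, "rhmxxbmdcm".
(Check on "nxkstwkbvfk": → "stwkbvfknxk" → "tuxlcwgloyl" ✓)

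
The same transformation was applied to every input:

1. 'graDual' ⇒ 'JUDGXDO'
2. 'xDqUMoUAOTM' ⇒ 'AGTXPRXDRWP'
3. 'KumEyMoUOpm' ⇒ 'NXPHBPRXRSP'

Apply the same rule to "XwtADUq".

AZWDGXT

Each output is the input with this applied: shift every letter 3 places forward in the alphabet (wrapping around), then convert every letter to uppercase.
"XwtADUq" → "AzwDGXt" → "AZWDGXT".
(Check on "KumEyMoUOpm": → "NxpHbPrXRsp" → "NXPHBPRXRSP" ✓)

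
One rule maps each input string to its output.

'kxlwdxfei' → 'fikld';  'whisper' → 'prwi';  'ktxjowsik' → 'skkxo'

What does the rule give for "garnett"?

Rule — keep every other character starting from the first (positions 1st, 3rd, 5th, ...), then move the last 2 characters to the front (rotate right by 2).
"garnett" → "gret" → "etgr".

etgr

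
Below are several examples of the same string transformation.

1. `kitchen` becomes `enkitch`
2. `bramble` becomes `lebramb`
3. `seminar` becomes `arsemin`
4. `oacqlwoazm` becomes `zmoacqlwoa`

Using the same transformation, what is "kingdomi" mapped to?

The transformation: move the last 2 characters to the front (rotate right by 2).
For "kingdomi" the result is "mikingdo".

mikingdo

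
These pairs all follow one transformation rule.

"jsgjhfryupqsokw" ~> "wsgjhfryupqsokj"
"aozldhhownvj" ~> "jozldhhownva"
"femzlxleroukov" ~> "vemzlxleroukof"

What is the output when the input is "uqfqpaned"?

dqfqpaneu

The pattern: swap the first and last characters.
On "uqfqpaned" that produces "dqfqpaneu".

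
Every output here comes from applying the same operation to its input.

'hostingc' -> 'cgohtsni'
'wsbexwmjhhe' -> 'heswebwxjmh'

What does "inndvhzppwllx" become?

Each output is the input with this applied: swap each adjacent pair of characters (1↔2, 3↔4, ...), then move the last 2 characters to the front (rotate right by 2).
Applying both steps to "inndvhzppwllx": "nidnhvpzwpllx", then "lxnidnhvpzwpl".

lxnidnhvpzwpl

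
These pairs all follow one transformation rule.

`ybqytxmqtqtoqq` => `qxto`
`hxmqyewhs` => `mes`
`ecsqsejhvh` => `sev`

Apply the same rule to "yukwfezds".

Looking at the pairs, the operation is to keep one character in every 3, starting at position 3 (positions 3rd, 6th, 9th, ...).
For "yukwfezds" the result is "kes".

kes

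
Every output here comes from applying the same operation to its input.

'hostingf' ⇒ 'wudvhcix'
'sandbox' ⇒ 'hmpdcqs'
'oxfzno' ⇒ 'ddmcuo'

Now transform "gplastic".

vrexaiph

Each output is the input with this applied: take characters alternately from the front and the back (1st, last, 2nd, 2nd-last, ...), then shift every letter 11 places backward in the alphabet (wrapping around).
For "gplastic", step one produces "gcpiltas"; step two turns that into "vrexaiph".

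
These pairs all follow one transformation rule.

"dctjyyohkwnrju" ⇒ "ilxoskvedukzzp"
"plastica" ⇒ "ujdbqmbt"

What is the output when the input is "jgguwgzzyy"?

Each output is the input with this applied: swap the front and back halves of the string, then shift every letter 1 place forward in the alphabet (wrapping around).
"jgguwgzzyy" → "gzzyyjgguw" → "haazzkhhvx".

haazzkhhvx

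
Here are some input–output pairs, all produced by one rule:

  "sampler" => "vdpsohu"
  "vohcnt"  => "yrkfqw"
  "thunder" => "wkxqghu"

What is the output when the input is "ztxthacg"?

cwawkdfj

The pattern: shift every letter 3 places forward in the alphabet (wrapping around).
So "ztxthacg" becomes "cwawkdfj".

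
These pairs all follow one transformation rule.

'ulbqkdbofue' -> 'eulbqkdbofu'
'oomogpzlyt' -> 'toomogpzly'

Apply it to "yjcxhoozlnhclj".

jyjcxhoozlnhcl

The transformation: move the last character to the front.
So "yjcxhoozlnhclj" becomes "jyjcxhoozlnhcl".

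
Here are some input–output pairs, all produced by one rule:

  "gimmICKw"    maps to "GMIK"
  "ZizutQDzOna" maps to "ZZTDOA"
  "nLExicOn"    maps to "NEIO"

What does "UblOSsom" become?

ULSO

The pattern: keep every other character starting from the first (positions 1st, 3rd, 5th, ...), then convert every letter to uppercase.
Starting from "UblOSsom": after the first operation, "UlSo"; after the second, "ULSO".
(Check on "nLExicOn": → "nEiO" → "NEIO" ✓)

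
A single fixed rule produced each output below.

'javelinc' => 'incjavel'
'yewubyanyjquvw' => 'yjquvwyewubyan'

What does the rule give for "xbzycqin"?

In each case the input is transformed by: swap the front and back halves of the string, then move the first character to the end.
On "xbzycqin": the first step gives "cqinxbzy", and the second then gives "qinxbzyc".
(Check on "javelinc": → "lincjave" → "incjavel" ✓)

qinxbzyc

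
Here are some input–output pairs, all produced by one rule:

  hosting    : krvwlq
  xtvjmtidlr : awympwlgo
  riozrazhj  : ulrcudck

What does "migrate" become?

Each output is the input with this applied: delete the last character, then shift every letter 3 places forward in the alphabet (wrapping around).
"migrate" → "migrat" → "pljudw".

pljudw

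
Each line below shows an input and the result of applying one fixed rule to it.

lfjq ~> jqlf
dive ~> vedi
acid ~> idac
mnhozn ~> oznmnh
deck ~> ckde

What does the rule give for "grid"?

idgr

Each output is the input with this applied: swap the front and back halves of the string.
So "grid" becomes "idgr".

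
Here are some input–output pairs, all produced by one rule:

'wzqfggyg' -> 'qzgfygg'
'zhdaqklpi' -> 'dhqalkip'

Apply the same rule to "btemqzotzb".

The transformation: delete the first character, then swap each adjacent pair of characters (1↔2, 3↔4, ...).
On "btemqzotzb": the first step gives "temqzotzb", and the second then gives "etqmozztb".

etqmozztb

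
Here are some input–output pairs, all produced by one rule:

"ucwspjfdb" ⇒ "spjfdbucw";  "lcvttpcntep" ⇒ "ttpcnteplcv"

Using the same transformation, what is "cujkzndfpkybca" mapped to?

kzndfpkybcacuj

In each case the input is transformed by: move the first 3 characters to the end (rotate left by 3).
On "cujkzndfpkybca" that produces "kzndfpkybcacuj".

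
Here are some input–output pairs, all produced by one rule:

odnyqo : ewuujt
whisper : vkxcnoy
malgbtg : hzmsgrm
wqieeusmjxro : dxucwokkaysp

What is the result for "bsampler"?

rkxhygsv

The pattern: shift every letter 6 places forward in the alphabet (wrapping around), then move the last 3 characters to the front (rotate right by 3).
"bsampler" → "rkxhygsv".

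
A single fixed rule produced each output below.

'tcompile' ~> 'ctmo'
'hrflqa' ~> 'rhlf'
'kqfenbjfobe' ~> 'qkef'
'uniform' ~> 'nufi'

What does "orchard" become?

What's happening: swap each adjacent pair of characters (1↔2, 3↔4, ...), then keep only the first 4 characters.
Starting from "orchard": after the first operation, "rohcrad"; after the second, "rohc".

rohc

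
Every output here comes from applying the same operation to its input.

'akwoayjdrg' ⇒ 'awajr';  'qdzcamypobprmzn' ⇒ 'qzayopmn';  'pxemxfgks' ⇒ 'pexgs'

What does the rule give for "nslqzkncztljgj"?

nlznzlg

What's happening: keep every other character starting from the first (positions 1st, 3rd, 5th, ...).
For "nslqzkncztljgj" the result is "nlznzlg".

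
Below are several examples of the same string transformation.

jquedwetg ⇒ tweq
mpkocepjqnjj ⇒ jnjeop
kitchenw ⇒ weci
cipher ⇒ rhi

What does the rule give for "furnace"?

cnu

What's happening: keep every other character starting from the second (positions 2nd, 4th, 6th, ...), then reverse the string.
On "furnace": the first step gives "unc", and the second then gives "cnu".
(Check on "mpkocepjqnjj": → "poejnj" → "jnjeop" ✓)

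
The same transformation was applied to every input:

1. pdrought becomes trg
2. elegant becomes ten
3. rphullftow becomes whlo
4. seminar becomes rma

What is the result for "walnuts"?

The transformation: move the last character to the front, then keep one character in every 3, starting at position 1 (positions 1st, 4th, 7th, ...).
Applying that to "walnuts" gives "slt".
(Check on "elegant": → "telegan" → "ten" ✓)

slt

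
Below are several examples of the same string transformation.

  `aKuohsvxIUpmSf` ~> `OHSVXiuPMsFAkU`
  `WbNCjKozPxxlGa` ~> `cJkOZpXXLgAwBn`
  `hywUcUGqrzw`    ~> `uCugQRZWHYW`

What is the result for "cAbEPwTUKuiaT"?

The transformation: flip the case of every letter, then move the first 3 characters to the end (rotate left by 3).
Starting from "cAbEPwTUKuiaT": after the first operation, "CaBepWtukUIAt"; after the second, "epWtukUIAtCaB".

epWtukUIAtCaB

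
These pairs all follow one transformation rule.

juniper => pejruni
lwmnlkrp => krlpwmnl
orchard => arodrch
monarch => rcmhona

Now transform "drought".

The rule is to swap the first and last characters, then move the last 3 characters to the front (rotate right by 3).
Applying both steps to "drought": "troughd", then "ghdtrou".

ghdtrou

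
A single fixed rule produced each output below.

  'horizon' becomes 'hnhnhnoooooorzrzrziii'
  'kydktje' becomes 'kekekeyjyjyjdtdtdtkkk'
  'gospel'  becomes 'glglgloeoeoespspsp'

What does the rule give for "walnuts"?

Looking at the pairs, the operation is to repeat every character 3 times, then take characters alternately from the front and the back (1st, last, 2nd, 2nd-last, ...).
Applying both steps to "walnuts": "wwwaaalllnnnuuutttsss", then "wswswsatatatlululunnn".

wswswsatatatlululunnn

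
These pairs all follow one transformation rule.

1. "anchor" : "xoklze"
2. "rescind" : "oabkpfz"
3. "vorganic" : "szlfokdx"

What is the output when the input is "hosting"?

edlkpfq

Rule — take characters alternately from the front and the back (1st, last, 2nd, 2nd-last, ...), then shift every letter 3 places backward in the alphabet (wrapping around).
On "hosting" that produces "edlkpfq".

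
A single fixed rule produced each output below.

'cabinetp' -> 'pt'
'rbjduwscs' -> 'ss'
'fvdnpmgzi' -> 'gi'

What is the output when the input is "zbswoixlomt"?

ot

Each output is the input with this applied: swap each adjacent pair of characters (1↔2, 3↔4, ...), then keep only the last 2 characters.
On "zbswoixlomt": the first step gives "bzwsiolxmot", and the second then gives "ot".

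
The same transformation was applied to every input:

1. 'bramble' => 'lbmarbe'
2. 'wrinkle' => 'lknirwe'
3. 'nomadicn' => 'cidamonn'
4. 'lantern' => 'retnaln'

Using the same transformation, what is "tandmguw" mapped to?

Each output is the input with this applied: move the last character to the front, then reverse the string.
On "tandmguw": the first step gives "wtandmgu", and the second then gives "ugmdnatw".

ugmdnatw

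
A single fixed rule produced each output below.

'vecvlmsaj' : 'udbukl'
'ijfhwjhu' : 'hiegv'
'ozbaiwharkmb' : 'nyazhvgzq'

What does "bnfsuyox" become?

amert

The pattern: delete the last 3 characters, then shift every letter 1 place backward in the alphabet (wrapping around).
On "bnfsuyox" that produces "amert".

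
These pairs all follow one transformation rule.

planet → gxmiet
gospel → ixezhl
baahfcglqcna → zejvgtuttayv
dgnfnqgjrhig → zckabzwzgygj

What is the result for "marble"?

uexftk

Each output is the input with this applied: shift every letter 7 places backward in the alphabet (wrapping around), then swap the front and back halves of the string.
"marble" → "ftkuex" → "uexftk".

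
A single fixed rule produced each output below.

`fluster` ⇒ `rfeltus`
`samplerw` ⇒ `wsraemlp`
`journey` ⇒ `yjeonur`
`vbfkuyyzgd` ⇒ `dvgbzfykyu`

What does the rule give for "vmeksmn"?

Rule — reverse the string, then take characters alternately from the front and the back (1st, last, 2nd, 2nd-last, ...).
Applying both steps to "vmeksmn": "nmskemv", then "nvmmsek".

nvmmsek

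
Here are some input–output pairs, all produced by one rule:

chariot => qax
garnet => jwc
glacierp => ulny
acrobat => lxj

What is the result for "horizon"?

xrx

What's happening: shift every letter 9 places forward in the alphabet (wrapping around), then keep every other character starting from the second (positions 2nd, 4th, 6th, ...).
For "horizon", step one produces "qxarixw"; step two turns that into "xrx".
(Check on "chariot": → "lqjarxc" → "qax" ✓)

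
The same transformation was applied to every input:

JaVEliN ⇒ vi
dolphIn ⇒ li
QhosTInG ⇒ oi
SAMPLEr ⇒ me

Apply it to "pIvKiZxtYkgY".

The pattern: keep one character in every 3, starting at position 3 (positions 3rd, 6th, 9th, ...), then convert every letter to lowercase.
Starting from "pIvKiZxtYkgY": after the first operation, "vZYY"; after the second, "vzyy".

vzyy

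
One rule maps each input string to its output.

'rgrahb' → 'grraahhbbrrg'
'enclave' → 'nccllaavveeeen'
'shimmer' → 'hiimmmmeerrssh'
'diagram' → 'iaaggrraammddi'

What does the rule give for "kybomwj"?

Each output is the input with this applied: double every character, then move the first 3 characters to the end (rotate left by 3).
For "kybomwj", step one produces "kkyybboommwwjj"; step two turns that into "ybboommwwjjkky".

ybboommwwjjkky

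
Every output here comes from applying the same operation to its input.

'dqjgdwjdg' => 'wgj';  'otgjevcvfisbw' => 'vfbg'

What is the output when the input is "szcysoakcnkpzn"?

What's happening: keep one character in every 3, starting at position 3 (positions 3rd, 6th, 9th, ...), then move the first character to the end.
Starting from "szcysoakcnkpzn": after the first operation, "cocp"; after the second, "ocpc".

ocpc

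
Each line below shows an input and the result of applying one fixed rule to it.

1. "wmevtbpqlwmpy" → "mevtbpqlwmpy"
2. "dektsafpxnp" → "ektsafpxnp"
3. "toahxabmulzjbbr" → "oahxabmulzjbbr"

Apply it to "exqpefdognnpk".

What's happening: delete the first character.
So "exqpefdognnpk" becomes "xqpefdognnpk".

xqpefdognnpk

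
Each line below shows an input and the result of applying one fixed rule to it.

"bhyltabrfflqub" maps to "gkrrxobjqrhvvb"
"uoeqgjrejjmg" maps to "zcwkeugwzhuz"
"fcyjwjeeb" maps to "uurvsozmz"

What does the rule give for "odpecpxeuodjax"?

zqnetfusfnuket

What's happening: shift every letter 10 places backward in the alphabet (wrapping around), then move the last 3 characters to the front (rotate right by 3).
On "odpecpxeuodjax": the first step gives "etfusfnuketzqn", and the second then gives "zqnetfusfnuket".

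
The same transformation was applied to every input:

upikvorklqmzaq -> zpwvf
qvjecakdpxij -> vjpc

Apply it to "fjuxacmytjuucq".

kcroh

The rule is to keep one character in every 3, starting at position 1 (positions 1st, 4th, 7th, ...), then shift every letter 5 places forward in the alphabet (wrapping around).
For "fjuxacmytjuucq", step one produces "fxmjc"; step two turns that into "kcroh".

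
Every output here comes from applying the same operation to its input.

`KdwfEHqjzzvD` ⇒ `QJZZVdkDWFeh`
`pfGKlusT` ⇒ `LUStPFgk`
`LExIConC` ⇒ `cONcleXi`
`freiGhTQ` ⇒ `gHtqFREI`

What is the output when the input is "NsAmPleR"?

Looking at the pairs, the operation is to swap the front and back halves of the string, then flip the case of every letter.
Applying both steps to "NsAmPleR": "PleRNsAm", then "pLErnSaM".

pLErnSaM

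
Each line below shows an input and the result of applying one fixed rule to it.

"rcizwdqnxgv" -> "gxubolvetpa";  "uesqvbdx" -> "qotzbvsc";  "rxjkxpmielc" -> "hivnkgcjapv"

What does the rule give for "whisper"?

The transformation: shift every letter 2 places backward in the alphabet (wrapping around), then move the first 2 characters to the end (rotate left by 2).
Working it through for "whisper": intermediate "ufgqncp", final "gqncpuf".

gqncpuf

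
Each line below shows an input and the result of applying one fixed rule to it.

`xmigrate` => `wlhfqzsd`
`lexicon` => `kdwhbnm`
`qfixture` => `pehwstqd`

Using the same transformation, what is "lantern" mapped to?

kzmsdqm

Looking at the pairs, the operation is to shift every letter 1 place backward in the alphabet (wrapping around).
"lantern" → "kzmsdqm".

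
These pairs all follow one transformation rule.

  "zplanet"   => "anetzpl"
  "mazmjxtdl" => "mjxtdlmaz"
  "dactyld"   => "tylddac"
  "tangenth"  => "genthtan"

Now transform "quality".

In each case the input is transformed by: move the first 3 characters to the end (rotate left by 3).
For "quality" the result is "lityqua".

lityqua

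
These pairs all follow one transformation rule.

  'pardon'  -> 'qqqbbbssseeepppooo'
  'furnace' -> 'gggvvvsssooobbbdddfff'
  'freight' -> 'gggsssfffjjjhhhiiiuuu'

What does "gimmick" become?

hhhjjjnnnnnnjjjdddlll

Each output is the input with this applied: repeat every character 3 times, then shift every letter 1 place forward in the alphabet (wrapping around).
Applying that to "gimmick" gives "hhhjjjnnnnnnjjjdddlll".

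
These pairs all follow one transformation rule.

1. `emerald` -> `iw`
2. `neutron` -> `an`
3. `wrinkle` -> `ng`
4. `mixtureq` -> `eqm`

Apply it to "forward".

In each case the input is transformed by: keep one character in every 3, starting at position 2 (positions 2nd, 5th, 8th, ...), then shift every letter 4 places backward in the alphabet (wrapping around).
On "forward": the first step gives "oa", and the second then gives "kw".

kw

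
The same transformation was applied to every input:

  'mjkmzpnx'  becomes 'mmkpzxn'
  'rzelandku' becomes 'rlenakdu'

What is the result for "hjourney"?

huonrye

Each output is the input with this applied: swap each adjacent pair of characters (1↔2, 3↔4, ...), then delete the first character.
For "hjourney", step one produces "jhuonrye"; step two turns that into "huonrye".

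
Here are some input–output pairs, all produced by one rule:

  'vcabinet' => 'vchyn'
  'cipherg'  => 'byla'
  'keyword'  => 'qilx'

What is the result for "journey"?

The pattern: shift every letter 6 places backward in the alphabet (wrapping around), then delete the first 3 characters.
Applying that to "journey" gives "lhys".

lhys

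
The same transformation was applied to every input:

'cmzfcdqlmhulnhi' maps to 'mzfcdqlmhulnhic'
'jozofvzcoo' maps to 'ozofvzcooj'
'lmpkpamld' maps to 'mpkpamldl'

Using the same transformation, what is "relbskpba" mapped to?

Each output is the input with this applied: move the first character to the end.
So "relbskpba" becomes "elbskpbar".

elbskpbar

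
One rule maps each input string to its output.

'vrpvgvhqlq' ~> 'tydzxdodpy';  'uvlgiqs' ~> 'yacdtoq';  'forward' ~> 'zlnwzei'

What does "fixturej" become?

mrnqfbcz

The transformation: shift every letter 8 places forward in the alphabet (wrapping around), then move the last 2 characters to the front (rotate right by 2).
On "fixturej" that produces "mrnqfbcz".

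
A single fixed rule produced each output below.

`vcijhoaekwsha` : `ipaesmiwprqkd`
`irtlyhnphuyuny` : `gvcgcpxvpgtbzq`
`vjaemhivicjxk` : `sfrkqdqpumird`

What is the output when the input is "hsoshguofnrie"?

Each output is the input with this applied: shift every letter 8 places forward in the alphabet (wrapping around), then reverse the string.
For "hsoshguofnrie", step one produces "pawapocwnvzqm"; step two turns that into "mqzvnwcopawap".
(Check on "vcijhoaekwsha": → "dkqrpwimseapi" → "ipaesmiwprqkd" ✓)

mqzvnwcopawap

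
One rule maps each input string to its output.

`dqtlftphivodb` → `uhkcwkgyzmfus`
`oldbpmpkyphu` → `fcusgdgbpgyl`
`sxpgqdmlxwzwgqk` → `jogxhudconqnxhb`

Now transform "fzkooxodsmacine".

wqbffofujdrtzev

Each output is the input with this applied: shift every letter 9 places backward in the alphabet (wrapping around).
"fzkooxodsmacine" → "wqbffofujdrtzev".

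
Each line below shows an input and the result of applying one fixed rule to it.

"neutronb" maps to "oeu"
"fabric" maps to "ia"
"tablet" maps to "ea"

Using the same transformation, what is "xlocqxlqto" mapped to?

oo

The transformation: swap the front and back halves of the string, then keep only the vowels.
Applying both steps to "xlocqxlqto": "xlqtoxlocq", then "oo".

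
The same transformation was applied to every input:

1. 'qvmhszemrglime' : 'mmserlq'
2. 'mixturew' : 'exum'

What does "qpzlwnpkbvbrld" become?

lzwpbbq

Looking at the pairs, the operation is to keep every other character starting from the first (positions 1st, 3rd, 5th, ...), then swap the first and last characters.
For "qpzlwnpkbvbrld", step one produces "qzwpbbl"; step two turns that into "lzwpbbq".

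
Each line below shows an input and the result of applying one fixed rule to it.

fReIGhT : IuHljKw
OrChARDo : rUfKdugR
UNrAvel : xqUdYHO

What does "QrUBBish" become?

Each output is the input with this applied: flip the case of every letter, then shift every letter 3 places forward in the alphabet (wrapping around).
On "QrUBBish": the first step gives "qRubbISH", and the second then gives "tUxeeLVK".

tUxeeLVK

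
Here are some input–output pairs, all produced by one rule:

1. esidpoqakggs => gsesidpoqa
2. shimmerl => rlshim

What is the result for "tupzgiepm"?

In each case the input is transformed by: move the last 2 characters to the front (rotate right by 2), then delete the last 2 characters.
Starting from "tupzgiepm": after the first operation, "pmtupzgie"; after the second, "pmtupzg".

pmtupzg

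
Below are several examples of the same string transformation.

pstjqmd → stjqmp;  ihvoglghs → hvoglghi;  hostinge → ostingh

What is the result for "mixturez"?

ixturem

The pattern: delete the last character, then move the first character to the end.
For "mixturez", step one produces "mixture"; step two turns that into "ixturem".
(Check on "hostinge": → "hosting" → "ostingh" ✓)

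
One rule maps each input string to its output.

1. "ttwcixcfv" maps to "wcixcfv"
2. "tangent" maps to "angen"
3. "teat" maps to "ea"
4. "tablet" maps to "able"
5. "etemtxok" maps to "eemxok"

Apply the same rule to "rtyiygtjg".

ryiygjg

The pattern: remove every "t".
For "rtyiygtjg" the result is "ryiygjg".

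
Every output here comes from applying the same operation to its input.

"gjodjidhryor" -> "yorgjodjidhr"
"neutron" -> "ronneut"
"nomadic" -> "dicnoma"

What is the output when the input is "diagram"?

Rule — move the last 3 characters to the front (rotate right by 3).
On "diagram" that produces "ramdiag".

ramdiag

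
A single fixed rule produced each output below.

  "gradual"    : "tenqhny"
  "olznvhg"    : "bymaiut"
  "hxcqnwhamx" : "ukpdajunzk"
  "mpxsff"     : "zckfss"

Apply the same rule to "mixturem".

The pattern: shift every letter 13 places forward in the alphabet (wrapping around) — i.e. ROT13.
Applying that to "mixturem" gives "zvkgherz".

zvkgherz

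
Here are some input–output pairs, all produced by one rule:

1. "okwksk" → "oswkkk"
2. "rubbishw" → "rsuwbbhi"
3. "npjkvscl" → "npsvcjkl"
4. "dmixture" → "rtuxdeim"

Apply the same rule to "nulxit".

tuxiln

Each output is the input with this applied: sort the characters into alphabetical order, then swap the front and back halves of the string.
Starting from "nulxit": after the first operation, "ilntux"; after the second, "tuxiln".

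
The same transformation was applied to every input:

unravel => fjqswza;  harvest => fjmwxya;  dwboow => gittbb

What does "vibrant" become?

fgnswya

Each output is the input with this applied: sort the characters into alphabetical order, then shift every letter 5 places forward in the alphabet (wrapping around).
Starting from "vibrant": after the first operation, "abinrtv"; after the second, "fgnswya".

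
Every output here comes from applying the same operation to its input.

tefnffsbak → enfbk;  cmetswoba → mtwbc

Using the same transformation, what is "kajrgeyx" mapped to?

The rule is to move the first character to the end, then keep every other character starting from the first (positions 1st, 3rd, 5th, ...).
Working it through for "kajrgeyx": intermediate "ajrgeyxk", final "arex".

arex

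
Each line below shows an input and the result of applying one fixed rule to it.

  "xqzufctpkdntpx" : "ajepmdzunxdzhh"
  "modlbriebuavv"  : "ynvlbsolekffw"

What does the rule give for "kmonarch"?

Rule — shift every letter 10 places forward in the alphabet (wrapping around), then move the first character to the end.
Applying both steps to "kmonarch": "uwyxkbmr", then "wyxkbmru".

wyxkbmru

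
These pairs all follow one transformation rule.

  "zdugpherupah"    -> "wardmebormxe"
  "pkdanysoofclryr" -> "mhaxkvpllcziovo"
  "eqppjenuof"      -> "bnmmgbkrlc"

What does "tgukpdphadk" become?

qdrhmamexah

Each output is the input with this applied: shift every letter 3 places backward in the alphabet (wrapping around).
Doing the same to "tgukpdphadk": "qdrhmamexah".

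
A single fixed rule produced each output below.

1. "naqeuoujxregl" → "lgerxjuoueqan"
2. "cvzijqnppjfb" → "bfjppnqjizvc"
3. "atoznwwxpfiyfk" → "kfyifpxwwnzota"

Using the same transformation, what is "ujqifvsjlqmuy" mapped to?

The transformation: reverse the string.
Applying that to "ujqifvsjlqmuy" gives "yumqljsvfiqju".

yumqljsvfiqju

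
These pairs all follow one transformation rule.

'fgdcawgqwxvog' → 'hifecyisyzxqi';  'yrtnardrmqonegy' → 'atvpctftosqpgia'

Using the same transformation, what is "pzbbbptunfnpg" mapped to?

The rule is to shift every letter 2 places forward in the alphabet (wrapping around).
"pzbbbptunfnpg" → "rbdddrvwphpri".

rbdddrvwphpri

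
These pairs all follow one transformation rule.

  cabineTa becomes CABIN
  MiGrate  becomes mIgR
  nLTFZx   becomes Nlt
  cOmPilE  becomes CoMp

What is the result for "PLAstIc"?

The rule is to flip the case of every letter, then delete the last 3 characters.
Doing the same to "PLAstIc": "plaS".

plaS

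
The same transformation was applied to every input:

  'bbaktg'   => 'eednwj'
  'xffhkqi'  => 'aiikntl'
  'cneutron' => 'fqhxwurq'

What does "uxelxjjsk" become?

xahoammvn

The rule is to shift every letter 3 places forward in the alphabet (wrapping around).
"uxelxjjsk" → "xahoammvn".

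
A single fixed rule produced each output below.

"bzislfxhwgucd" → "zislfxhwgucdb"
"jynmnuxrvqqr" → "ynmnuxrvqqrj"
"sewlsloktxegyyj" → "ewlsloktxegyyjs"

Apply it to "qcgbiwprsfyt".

cgbiwprsfytq

Rule — move the first character to the end.
On "qcgbiwprsfyt" that produces "cgbiwprsfytq".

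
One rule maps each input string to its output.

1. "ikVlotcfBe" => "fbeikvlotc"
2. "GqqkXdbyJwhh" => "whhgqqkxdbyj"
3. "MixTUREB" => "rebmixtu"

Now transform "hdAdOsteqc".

The pattern: move the last 3 characters to the front (rotate right by 3), then convert every letter to lowercase.
On "hdAdOsteqc" that produces "eqchdadost".
(Check on "GqqkXdbyJwhh": → "whhGqqkXdbyJ" → "whhgqqkxdbyj" ✓)

eqchdadost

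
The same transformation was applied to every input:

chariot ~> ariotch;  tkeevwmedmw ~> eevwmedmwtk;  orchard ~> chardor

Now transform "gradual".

Looking at the pairs, the operation is to move the first 2 characters to the end (rotate left by 2).
Doing the same to "gradual": "adualgr".

adualgr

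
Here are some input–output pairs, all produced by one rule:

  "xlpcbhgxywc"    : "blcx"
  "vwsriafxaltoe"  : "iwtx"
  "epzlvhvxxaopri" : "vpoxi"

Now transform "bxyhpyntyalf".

pxlt

Looking at the pairs, the operation is to keep one character in every 3, starting at position 2 (positions 2nd, 5th, 8th, ...), then swap each adjacent pair of characters (1↔2, 3↔4, ...).
On "bxyhpyntyalf": the first step gives "xptl", and the second then gives "pxlt".
(Check on "epzlvhvxxaopri": → "pvxoi" → "vpoxi" ✓)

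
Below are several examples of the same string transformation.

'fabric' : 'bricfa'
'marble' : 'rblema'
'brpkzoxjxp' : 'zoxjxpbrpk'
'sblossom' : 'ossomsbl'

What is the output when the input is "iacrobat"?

In each case the input is transformed by: move the last character to the front, then swap the front and back halves of the string.
Applying both steps to "iacrobat": "tiacroba", then "robatiac".

robatiac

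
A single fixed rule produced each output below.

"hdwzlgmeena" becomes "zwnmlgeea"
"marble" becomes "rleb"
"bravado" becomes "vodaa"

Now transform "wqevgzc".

zvgec

The pattern: delete the first 2 characters, then sort the characters into reverse alphabetical order.
Starting from "wqevgzc": after the first operation, "evgzc"; after the second, "zvgec".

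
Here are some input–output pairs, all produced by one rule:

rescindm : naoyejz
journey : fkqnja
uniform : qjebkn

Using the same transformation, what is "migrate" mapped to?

Looking at the pairs, the operation is to shift every letter 4 places backward in the alphabet (wrapping around), then delete the last character.
So "migrate" becomes "iecnwp".

iecnwp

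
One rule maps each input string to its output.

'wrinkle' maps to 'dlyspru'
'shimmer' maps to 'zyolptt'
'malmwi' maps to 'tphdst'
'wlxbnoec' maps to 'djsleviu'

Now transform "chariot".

The rule is to take characters alternately from the front and the back (1st, last, 2nd, 2nd-last, ...), then shift every letter 7 places forward in the alphabet (wrapping around).
"chariot" → "cthoair" → "jaovhpy".

jaovhpy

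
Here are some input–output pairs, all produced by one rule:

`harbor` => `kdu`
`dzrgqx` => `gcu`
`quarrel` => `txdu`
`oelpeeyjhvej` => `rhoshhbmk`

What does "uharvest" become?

xkduy

Each output is the input with this applied: delete the last 3 characters, then shift every letter 3 places forward in the alphabet (wrapping around).
For "uharvest", step one produces "uharv"; step two turns that into "xkduy".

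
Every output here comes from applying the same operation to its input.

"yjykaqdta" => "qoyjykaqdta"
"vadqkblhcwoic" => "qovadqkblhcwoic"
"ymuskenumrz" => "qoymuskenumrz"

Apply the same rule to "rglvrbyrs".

qorglvrbyrs

Rule — prepend "qo".
So "rglvrbyrs" becomes "qorglvrbyrs".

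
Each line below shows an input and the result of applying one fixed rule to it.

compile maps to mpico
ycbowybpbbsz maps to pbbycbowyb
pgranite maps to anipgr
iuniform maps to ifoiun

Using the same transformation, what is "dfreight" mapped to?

eigdfr

Looking at the pairs, the operation is to delete the last 2 characters, then move the last 3 characters to the front (rotate right by 3).
On "dfreight": the first step gives "dfreig", and the second then gives "eigdfr".
(Check on "ycbowybpbbsz": → "ycbowybpbb" → "pbbycbowyb" ✓)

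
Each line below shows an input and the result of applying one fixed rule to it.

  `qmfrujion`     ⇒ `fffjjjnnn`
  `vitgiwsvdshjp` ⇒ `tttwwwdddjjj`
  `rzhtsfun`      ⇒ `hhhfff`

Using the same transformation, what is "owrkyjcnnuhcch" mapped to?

rrrjjjnnnccc

Looking at the pairs, the operation is to keep one character in every 3, starting at position 3 (positions 3rd, 6th, 9th, ...), then repeat every character 3 times.
Applying both steps to "owrkyjcnnuhcch": "rjnc", then "rrrjjjnnnccc".
(Check on "vitgiwsvdshjp": → "twdj" → "tttwwwdddjjj" ✓)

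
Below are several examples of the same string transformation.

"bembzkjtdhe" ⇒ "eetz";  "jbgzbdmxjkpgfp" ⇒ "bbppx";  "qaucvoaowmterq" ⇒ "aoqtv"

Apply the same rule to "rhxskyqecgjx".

ehjk

Rule — keep one character in every 3, starting at position 2 (positions 2nd, 5th, 8th, ...), then sort the characters into alphabetical order.
Working it through for "rhxskyqecgjx": intermediate "hkej", final "ehjk".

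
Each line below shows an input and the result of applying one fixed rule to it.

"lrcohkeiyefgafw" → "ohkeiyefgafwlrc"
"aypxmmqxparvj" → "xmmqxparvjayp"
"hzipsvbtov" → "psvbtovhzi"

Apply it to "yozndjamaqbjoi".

ndjamaqbjoiyoz

Each output is the input with this applied: move the first 3 characters to the end (rotate left by 3).
Applying that to "yozndjamaqbjoi" gives "ndjamaqbjoiyoz".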